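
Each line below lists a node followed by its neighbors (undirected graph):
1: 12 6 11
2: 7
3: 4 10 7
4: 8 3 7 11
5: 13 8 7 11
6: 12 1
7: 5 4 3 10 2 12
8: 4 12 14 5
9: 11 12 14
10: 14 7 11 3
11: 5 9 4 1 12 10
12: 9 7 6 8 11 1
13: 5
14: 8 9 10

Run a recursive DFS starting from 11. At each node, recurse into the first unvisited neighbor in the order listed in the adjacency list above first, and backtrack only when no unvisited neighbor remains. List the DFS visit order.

Visit 11
11 → 5
5 → 13
5 → 8
8 → 4
4 → 3
3 → 10
10 → 14
14 → 9
9 → 12
12 → 7
7 → 2
12 → 6
6 → 1

11 5 13 8 4 3 10 14 9 12 7 2 6 1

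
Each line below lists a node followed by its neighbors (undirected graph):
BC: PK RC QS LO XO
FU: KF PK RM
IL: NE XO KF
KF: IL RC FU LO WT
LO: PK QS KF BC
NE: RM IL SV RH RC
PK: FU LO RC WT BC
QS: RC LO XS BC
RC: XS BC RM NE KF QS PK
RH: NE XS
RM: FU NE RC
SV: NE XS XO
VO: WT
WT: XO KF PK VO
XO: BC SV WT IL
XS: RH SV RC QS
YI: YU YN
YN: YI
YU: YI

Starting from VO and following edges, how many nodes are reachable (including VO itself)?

16

BFS from VO visits: VO, WT, KF, PK, XO, FU, IL, LO, RC, BC, SV, RM, NE, QS, XS, RH
Reachable nodes: 16 of 19 total.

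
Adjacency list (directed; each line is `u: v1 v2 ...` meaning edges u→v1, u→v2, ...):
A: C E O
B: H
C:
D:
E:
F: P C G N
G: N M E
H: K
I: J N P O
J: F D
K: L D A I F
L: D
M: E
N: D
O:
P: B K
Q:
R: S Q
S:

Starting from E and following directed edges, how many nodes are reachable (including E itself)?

BFS from E visits: E
Reachable nodes: 1 of 19 total.

1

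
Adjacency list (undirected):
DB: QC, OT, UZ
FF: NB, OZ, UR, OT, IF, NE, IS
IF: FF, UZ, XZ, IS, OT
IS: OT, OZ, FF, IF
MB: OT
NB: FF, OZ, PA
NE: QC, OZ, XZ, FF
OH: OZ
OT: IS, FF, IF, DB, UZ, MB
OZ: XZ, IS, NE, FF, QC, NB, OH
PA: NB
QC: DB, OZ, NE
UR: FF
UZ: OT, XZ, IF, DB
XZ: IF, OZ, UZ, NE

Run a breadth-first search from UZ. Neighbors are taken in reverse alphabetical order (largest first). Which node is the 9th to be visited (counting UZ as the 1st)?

Visit UZ; enqueue XZ, OT, IF, DB → queue [XZ, OT, IF, DB]
Visit XZ; enqueue OZ, NE → queue [OT, IF, DB, OZ, NE]
Visit OT; enqueue MB, IS, FF → queue [IF, DB, OZ, NE, MB, IS, FF]
Visit IF → queue [DB, OZ, NE, MB, IS, FF]
Visit DB; enqueue QC → queue [OZ, NE, MB, IS, FF, QC]
Visit OZ; enqueue OH, NB → queue [NE, MB, IS, FF, QC, OH, NB]
Visit NE → queue [MB, IS, FF, QC, OH, NB]
Visit MB → queue [IS, FF, QC, OH, NB]
Visit IS → queue [FF, QC, OH, NB]
Visit FF; enqueue UR → queue [QC, OH, NB, UR]
Visit QC → queue [OH, NB, UR]
Visit OH → queue [NB, UR]
Visit NB; enqueue PA → queue [UR, PA]
Visit UR → queue [PA]
Visit PA → queue []

Visit order: UZ, XZ, OT, IF, DB, OZ, NE, MB, IS, FF, QC, OH, NB, UR, PA

IS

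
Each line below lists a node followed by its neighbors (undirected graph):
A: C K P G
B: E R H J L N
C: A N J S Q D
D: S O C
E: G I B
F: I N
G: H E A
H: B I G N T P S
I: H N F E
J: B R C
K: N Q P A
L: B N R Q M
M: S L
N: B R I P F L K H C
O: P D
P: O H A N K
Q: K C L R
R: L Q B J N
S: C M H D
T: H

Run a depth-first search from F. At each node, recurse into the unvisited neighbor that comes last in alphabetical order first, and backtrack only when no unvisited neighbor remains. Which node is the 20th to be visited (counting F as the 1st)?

Visit F
F → N
N → R
R → Q
Q → L
L → M
M → S
S → H
H → T
H → P
P → O
O → D
D → C
C → J
J → B
B → E
E → I
E → G
G → A
A → K

Visit order: F, N, R, Q, L, M, S, H, T, P, O, D, C, J, B, E, I, G, A, K

K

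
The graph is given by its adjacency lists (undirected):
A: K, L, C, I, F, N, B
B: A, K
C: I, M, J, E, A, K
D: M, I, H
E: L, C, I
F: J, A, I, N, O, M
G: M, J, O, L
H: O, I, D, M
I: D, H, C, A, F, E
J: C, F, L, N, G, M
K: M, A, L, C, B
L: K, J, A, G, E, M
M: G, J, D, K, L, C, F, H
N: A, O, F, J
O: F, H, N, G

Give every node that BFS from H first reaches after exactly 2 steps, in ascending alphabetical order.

Level 0: H
Level 1: D, I, M, O
Level 2: A, C, E, F, G, J, K, L, N
Level 3: B

A, C, E, F, G, J, K, L, N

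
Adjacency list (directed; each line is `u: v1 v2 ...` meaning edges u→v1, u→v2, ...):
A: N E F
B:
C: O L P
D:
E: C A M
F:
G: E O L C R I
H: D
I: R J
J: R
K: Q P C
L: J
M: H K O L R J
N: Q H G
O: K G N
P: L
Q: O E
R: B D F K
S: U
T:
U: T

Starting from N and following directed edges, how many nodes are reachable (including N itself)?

BFS from N visits: N, Q, H, G, O, E, D, L, C, R, I, K, A, M, J, P, B, F
Reachable nodes: 18 of 21 total.

18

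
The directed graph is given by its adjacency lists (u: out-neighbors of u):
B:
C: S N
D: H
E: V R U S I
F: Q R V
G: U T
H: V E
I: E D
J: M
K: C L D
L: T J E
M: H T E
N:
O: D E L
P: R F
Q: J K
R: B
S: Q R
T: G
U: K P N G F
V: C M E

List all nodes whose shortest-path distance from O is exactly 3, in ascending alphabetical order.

B, C, F, G, K, M, N, P, Q

Level 0: O
Level 1: D, E, L
Level 2: H, I, J, R, S, T, U, V
Level 3: B, C, F, G, K, M, N, P, Q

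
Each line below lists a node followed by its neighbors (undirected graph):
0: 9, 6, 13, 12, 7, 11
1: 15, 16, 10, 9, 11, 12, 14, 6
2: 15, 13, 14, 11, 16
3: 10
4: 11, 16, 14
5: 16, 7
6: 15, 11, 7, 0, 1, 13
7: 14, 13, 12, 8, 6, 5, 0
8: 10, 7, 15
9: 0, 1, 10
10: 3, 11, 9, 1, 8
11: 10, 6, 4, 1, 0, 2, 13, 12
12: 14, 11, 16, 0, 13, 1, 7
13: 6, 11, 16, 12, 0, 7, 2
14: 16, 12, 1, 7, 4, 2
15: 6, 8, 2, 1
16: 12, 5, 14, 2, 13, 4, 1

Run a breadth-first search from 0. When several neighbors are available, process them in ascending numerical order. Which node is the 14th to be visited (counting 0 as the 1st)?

Visit 0; enqueue 6, 7, 9, 11, 12, 13 → queue [6, 7, 9, 11, 12, 13]
Visit 6; enqueue 1, 15 → queue [7, 9, 11, 12, 13, 1, 15]
Visit 7; enqueue 5, 8, 14 → queue [9, 11, 12, 13, 1, 15, 5, 8, 14]
Visit 9; enqueue 10 → queue [11, 12, 13, 1, 15, 5, 8, 14, 10]
Visit 11; enqueue 2, 4 → queue [12, 13, 1, 15, 5, 8, 14, 10, 2, 4]
Visit 12; enqueue 16 → queue [13, 1, 15, 5, 8, 14, 10, 2, 4, 16]
Visit 13 → queue [1, 15, 5, 8, 14, 10, 2, 4, 16]
Visit 1 → queue [15, 5, 8, 14, 10, 2, 4, 16]
Visit 15 → queue [5, 8, 14, 10, 2, 4, 16]
Visit 5 → queue [8, 14, 10, 2, 4, 16]
Visit 8 → queue [14, 10, 2, 4, 16]
Visit 14 → queue [10, 2, 4, 16]
Visit 10; enqueue 3 → queue [2, 4, 16, 3]
Visit 2 → queue [4, 16, 3]
Visit 4 → queue [16, 3]
Visit 16 → queue [3]
Visit 3 → queue []

Visit order: 0, 6, 7, 9, 11, 12, 13, 1, 15, 5, 8, 14, 10, 2, 4, 16, 3

2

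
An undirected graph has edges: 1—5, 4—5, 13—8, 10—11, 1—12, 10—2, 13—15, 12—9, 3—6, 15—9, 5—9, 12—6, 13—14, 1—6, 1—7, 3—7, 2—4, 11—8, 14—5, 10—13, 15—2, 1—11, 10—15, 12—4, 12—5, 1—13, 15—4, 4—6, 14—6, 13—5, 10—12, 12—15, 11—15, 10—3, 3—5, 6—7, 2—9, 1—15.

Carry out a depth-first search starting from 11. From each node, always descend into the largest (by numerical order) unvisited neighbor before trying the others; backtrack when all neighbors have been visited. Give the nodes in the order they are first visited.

Visit 11
11 → 15
15 → 13
13 → 14
14 → 6
6 → 12
12 → 10
10 → 3
3 → 7
7 → 1
1 → 5
5 → 9
9 → 2
2 → 4
13 → 8

11, 15, 13, 14, 6, 12, 10, 3, 7, 1, 5, 9, 2, 4, 8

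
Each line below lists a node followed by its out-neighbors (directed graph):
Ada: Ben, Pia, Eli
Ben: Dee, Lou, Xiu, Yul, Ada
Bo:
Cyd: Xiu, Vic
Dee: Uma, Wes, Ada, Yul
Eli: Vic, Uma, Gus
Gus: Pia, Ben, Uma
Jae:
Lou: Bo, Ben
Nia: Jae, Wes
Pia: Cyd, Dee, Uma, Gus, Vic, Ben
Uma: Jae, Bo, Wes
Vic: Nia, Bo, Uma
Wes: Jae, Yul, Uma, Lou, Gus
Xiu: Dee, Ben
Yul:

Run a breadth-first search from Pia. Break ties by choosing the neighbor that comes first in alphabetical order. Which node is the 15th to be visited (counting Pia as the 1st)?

Nia

Visit Pia; enqueue Ben, Cyd, Dee, Gus, Uma, Vic → queue [Ben, Cyd, Dee, Gus, Uma, Vic]
Visit Ben; enqueue Ada, Lou, Xiu, Yul → queue [Cyd, Dee, Gus, Uma, Vic, Ada, Lou, Xiu, Yul]
Visit Cyd → queue [Dee, Gus, Uma, Vic, Ada, Lou, Xiu, Yul]
Visit Dee; enqueue Wes → queue [Gus, Uma, Vic, Ada, Lou, Xiu, Yul, Wes]
Visit Gus → queue [Uma, Vic, Ada, Lou, Xiu, Yul, Wes]
Visit Uma; enqueue Bo, Jae → queue [Vic, Ada, Lou, Xiu, Yul, Wes, Bo, Jae]
Visit Vic; enqueue Nia → queue [Ada, Lou, Xiu, Yul, Wes, Bo, Jae, Nia]
Visit Ada; enqueue Eli → queue [Lou, Xiu, Yul, Wes, Bo, Jae, Nia, Eli]
Visit Lou → queue [Xiu, Yul, Wes, Bo, Jae, Nia, Eli]
Visit Xiu → queue [Yul, Wes, Bo, Jae, Nia, Eli]
Visit Yul → queue [Wes, Bo, Jae, Nia, Eli]
Visit Wes → queue [Bo, Jae, Nia, Eli]
Visit Bo → queue [Jae, Nia, Eli]
Visit Jae → queue [Nia, Eli]
Visit Nia → queue [Eli]
Visit Eli → queue []

Visit order: Pia, Ben, Cyd, Dee, Gus, Uma, Vic, Ada, Lou, Xiu, Yul, Wes, Bo, Jae, Nia, Eli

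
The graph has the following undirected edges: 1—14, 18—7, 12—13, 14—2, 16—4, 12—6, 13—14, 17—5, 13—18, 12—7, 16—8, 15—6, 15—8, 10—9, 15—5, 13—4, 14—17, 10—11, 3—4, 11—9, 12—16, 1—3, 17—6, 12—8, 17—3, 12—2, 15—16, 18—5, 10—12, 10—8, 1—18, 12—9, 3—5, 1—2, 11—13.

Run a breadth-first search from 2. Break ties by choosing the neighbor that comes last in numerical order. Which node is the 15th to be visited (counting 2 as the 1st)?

Visit 2; enqueue 14, 12, 1 → queue [14, 12, 1]
Visit 14; enqueue 17, 13 → queue [12, 1, 17, 13]
Visit 12; enqueue 16, 10, 9, 8, 7, 6 → queue [1, 17, 13, 16, 10, 9, 8, 7, 6]
Visit 1; enqueue 18, 3 → queue [17, 13, 16, 10, 9, 8, 7, 6, 18, 3]
Visit 17; enqueue 5 → queue [13, 16, 10, 9, 8, 7, 6, 18, 3, 5]
Visit 13; enqueue 11, 4 → queue [16, 10, 9, 8, 7, 6, 18, 3, 5, 11, 4]
Visit 16; enqueue 15 → queue [10, 9, 8, 7, 6, 18, 3, 5, 11, 4, 15]
Visit 10 → queue [9, 8, 7, 6, 18, 3, 5, 11, 4, 15]
Visit 9 → queue [8, 7, 6, 18, 3, 5, 11, 4, 15]
Visit 8 → queue [7, 6, 18, 3, 5, 11, 4, 15]
Visit 7 → queue [6, 18, 3, 5, 11, 4, 15]
Visit 6 → queue [18, 3, 5, 11, 4, 15]
Visit 18 → queue [3, 5, 11, 4, 15]
Visit 3 → queue [5, 11, 4, 15]
Visit 5 → queue [11, 4, 15]
Visit 11 → queue [4, 15]
Visit 4 → queue [15]
Visit 15 → queue []

Visit order: 2, 14, 12, 1, 17, 13, 16, 10, 9, 8, 7, 6, 18, 3, 5, 11, 4, 15

5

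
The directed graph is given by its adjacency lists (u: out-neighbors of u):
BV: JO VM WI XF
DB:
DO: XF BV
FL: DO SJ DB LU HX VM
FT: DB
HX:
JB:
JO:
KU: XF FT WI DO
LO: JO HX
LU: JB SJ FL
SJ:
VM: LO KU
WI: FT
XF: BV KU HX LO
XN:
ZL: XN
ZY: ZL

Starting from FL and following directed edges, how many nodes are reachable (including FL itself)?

BFS from FL visits: FL, DO, SJ, DB, LU, HX, VM, XF, BV, JB, LO, KU, JO, WI, FT
Reachable nodes: 15 of 18 total.

15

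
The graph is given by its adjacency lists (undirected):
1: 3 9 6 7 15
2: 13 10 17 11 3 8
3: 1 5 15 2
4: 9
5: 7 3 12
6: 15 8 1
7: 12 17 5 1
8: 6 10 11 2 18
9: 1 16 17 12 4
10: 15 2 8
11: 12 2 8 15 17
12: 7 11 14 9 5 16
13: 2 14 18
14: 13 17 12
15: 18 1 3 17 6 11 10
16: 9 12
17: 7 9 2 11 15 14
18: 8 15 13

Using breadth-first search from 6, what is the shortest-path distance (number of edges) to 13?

3

Level 0: 6
Level 1: 1, 8, 15
Level 2: 2, 3, 7, 9, 10, 11, 17, 18
Level 3: 4, 5, 12, 13, 14, 16
13 first appears at level 3.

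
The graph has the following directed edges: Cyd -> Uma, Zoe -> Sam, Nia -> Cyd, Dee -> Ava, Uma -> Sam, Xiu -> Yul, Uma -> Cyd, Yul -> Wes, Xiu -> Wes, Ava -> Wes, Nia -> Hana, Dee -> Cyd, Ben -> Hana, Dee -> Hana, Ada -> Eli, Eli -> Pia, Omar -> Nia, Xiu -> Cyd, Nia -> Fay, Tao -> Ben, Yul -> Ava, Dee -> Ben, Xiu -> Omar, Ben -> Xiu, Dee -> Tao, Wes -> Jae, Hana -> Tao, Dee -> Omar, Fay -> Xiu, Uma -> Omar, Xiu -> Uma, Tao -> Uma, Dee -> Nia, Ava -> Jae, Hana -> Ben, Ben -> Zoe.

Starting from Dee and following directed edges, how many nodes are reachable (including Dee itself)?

BFS from Dee visits: Dee, Tao, Omar, Nia, Hana, Cyd, Ben, Ava, Uma, Fay, Zoe, Xiu, Wes, Jae, Sam, Yul
Reachable nodes: 16 of 19 total.

16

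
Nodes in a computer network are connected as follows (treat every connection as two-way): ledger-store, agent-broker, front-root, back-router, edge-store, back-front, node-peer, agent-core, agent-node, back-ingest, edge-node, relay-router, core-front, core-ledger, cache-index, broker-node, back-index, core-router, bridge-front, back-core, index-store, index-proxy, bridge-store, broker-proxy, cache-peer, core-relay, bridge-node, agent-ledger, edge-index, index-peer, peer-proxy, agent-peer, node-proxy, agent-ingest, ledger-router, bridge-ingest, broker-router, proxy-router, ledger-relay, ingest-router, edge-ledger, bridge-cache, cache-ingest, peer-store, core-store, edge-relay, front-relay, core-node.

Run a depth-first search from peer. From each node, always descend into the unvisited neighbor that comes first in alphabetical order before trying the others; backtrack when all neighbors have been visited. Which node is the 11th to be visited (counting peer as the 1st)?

relay

Visit peer
peer → agent
agent → broker
broker → node
node → bridge
bridge → cache
cache → index
index → back
back → core
core → front
front → relay
relay → edge
edge → ledger
ledger → router
router → ingest
router → proxy
ledger → store
front → root

Visit order: peer, agent, broker, node, bridge, cache, index, back, core, front, relay, edge, ledger, router, ingest, proxy, store, root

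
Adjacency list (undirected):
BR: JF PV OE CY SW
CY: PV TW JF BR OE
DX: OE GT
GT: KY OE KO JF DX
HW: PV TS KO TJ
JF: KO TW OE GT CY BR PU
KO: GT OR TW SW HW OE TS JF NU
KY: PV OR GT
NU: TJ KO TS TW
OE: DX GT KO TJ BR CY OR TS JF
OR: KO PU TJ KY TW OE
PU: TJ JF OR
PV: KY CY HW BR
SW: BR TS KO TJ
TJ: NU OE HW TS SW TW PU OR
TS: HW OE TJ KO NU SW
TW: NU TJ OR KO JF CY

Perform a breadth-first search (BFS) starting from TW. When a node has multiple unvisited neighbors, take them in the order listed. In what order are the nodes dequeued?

Visit TW; enqueue NU, TJ, OR, KO, JF, CY → queue [NU, TJ, OR, KO, JF, CY]
Visit NU; enqueue TS → queue [TJ, OR, KO, JF, CY, TS]
Visit TJ; enqueue OE, HW, SW, PU → queue [OR, KO, JF, CY, TS, OE, HW, SW, PU]
Visit OR; enqueue KY → queue [KO, JF, CY, TS, OE, HW, SW, PU, KY]
Visit KO; enqueue GT → queue [JF, CY, TS, OE, HW, SW, PU, KY, GT]
Visit JF; enqueue BR → queue [CY, TS, OE, HW, SW, PU, KY, GT, BR]
Visit CY; enqueue PV → queue [TS, OE, HW, SW, PU, KY, GT, BR, PV]
Visit TS → queue [OE, HW, SW, PU, KY, GT, BR, PV]
Visit OE; enqueue DX → queue [HW, SW, PU, KY, GT, BR, PV, DX]
Visit HW → queue [SW, PU, KY, GT, BR, PV, DX]
Visit SW → queue [PU, KY, GT, BR, PV, DX]
Visit PU → queue [KY, GT, BR, PV, DX]
Visit KY → queue [GT, BR, PV, DX]
Visit GT → queue [BR, PV, DX]
Visit BR → queue [PV, DX]
Visit PV → queue [DX]
Visit DX → queue []

TW, NU, TJ, OR, KO, JF, CY, TS, OE, HW, SW, PU, KY, GT, BR, PV, DX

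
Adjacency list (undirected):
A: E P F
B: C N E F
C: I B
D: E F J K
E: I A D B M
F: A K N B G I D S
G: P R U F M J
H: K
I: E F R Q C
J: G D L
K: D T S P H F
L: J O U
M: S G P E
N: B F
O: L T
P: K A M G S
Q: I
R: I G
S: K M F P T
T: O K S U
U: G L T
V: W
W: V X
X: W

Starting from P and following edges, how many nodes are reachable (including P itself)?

BFS from P visits: P, S, M, K, G, A, T, F, E, H, D, U, R, J, O, N, I, B, L, Q, C
Reachable nodes: 21 of 24 total.

21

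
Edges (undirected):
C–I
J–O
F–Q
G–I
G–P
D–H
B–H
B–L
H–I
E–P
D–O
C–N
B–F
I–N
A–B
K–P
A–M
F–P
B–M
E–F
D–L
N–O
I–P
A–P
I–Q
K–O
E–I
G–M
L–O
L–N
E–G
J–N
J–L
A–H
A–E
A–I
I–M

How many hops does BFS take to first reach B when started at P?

Level 0: P
Level 1: A, E, F, G, I, K
Level 2: B, C, H, M, N, O, Q
Level 3: D, J, L
B first appears at level 2.

2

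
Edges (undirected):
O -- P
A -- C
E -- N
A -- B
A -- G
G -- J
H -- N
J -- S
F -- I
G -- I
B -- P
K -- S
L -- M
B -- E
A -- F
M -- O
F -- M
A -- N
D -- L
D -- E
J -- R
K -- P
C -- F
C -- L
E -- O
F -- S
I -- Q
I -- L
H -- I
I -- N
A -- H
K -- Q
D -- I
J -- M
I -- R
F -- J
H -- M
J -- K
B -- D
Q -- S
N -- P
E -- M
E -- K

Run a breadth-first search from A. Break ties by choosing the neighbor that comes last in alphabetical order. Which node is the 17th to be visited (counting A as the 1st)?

Visit A; enqueue N, H, G, F, C, B → queue [N, H, G, F, C, B]
Visit N; enqueue P, I, E → queue [H, G, F, C, B, P, I, E]
Visit H; enqueue M → queue [G, F, C, B, P, I, E, M]
Visit G; enqueue J → queue [F, C, B, P, I, E, M, J]
Visit F; enqueue S → queue [C, B, P, I, E, M, J, S]
Visit C; enqueue L → queue [B, P, I, E, M, J, S, L]
Visit B; enqueue D → queue [P, I, E, M, J, S, L, D]
Visit P; enqueue O, K → queue [I, E, M, J, S, L, D, O, K]
Visit I; enqueue R, Q → queue [E, M, J, S, L, D, O, K, R, Q]
Visit E → queue [M, J, S, L, D, O, K, R, Q]
Visit M → queue [J, S, L, D, O, K, R, Q]
Visit J → queue [S, L, D, O, K, R, Q]
Visit S → queue [L, D, O, K, R, Q]
Visit L → queue [D, O, K, R, Q]
Visit D → queue [O, K, R, Q]
Visit O → queue [K, R, Q]
Visit K → queue [R, Q]
Visit R → queue [Q]
Visit Q → queue []

Visit order: A, N, H, G, F, C, B, P, I, E, M, J, S, L, D, O, K, R, Q

K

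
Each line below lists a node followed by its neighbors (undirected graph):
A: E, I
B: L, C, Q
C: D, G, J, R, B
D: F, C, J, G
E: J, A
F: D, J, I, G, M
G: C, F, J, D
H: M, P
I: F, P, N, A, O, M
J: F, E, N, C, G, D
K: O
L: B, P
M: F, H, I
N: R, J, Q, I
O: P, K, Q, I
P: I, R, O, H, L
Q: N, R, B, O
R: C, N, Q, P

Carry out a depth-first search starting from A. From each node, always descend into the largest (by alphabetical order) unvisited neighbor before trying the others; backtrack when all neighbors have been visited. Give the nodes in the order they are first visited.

A I P R Q O K N J G F M H D C B L E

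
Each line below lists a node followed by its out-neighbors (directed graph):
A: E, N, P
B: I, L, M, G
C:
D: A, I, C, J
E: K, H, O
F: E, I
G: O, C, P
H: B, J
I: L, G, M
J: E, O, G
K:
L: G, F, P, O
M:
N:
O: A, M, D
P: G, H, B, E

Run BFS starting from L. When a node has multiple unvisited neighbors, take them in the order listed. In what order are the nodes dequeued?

Visit L; enqueue G, F, P, O → queue [G, F, P, O]
Visit G; enqueue C → queue [F, P, O, C]
Visit F; enqueue E, I → queue [P, O, C, E, I]
Visit P; enqueue H, B → queue [O, C, E, I, H, B]
Visit O; enqueue A, M, D → queue [C, E, I, H, B, A, M, D]
Visit C → queue [E, I, H, B, A, M, D]
Visit E; enqueue K → queue [I, H, B, A, M, D, K]
Visit I → queue [H, B, A, M, D, K]
Visit H; enqueue J → queue [B, A, M, D, K, J]
Visit B → queue [A, M, D, K, J]
Visit A; enqueue N → queue [M, D, K, J, N]
Visit M → queue [D, K, J, N]
Visit D → queue [K, J, N]
Visit K → queue [J, N]
Visit J → queue [N]
Visit N → queue []

L, G, F, P, O, C, E, I, H, B, A, M, D, K, J, N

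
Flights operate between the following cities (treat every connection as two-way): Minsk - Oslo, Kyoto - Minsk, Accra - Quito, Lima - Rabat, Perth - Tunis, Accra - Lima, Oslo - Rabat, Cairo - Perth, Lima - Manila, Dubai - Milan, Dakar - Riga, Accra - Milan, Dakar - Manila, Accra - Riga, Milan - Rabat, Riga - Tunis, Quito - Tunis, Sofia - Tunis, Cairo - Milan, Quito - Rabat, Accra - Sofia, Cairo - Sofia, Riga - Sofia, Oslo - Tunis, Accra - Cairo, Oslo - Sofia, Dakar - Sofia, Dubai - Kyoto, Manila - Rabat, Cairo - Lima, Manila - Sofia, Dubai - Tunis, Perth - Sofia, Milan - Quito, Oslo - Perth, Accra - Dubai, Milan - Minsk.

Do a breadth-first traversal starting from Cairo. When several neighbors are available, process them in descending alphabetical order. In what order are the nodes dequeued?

Cairo, Sofia, Perth, Milan, Lima, Accra, Tunis, Riga, Oslo, Manila, Dakar, Rabat, Quito, Minsk, Dubai, Kyoto

Visit Cairo; enqueue Sofia, Perth, Milan, Lima, Accra → queue [Sofia, Perth, Milan, Lima, Accra]
Visit Sofia; enqueue Tunis, Riga, Oslo, Manila, Dakar → queue [Perth, Milan, Lima, Accra, Tunis, Riga, Oslo, Manila, Dakar]
Visit Perth → queue [Milan, Lima, Accra, Tunis, Riga, Oslo, Manila, Dakar]
Visit Milan; enqueue Rabat, Quito, Minsk, Dubai → queue [Lima, Accra, Tunis, Riga, Oslo, Manila, Dakar, Rabat, Quito, Minsk, Dubai]
Visit Lima → queue [Accra, Tunis, Riga, Oslo, Manila, Dakar, Rabat, Quito, Minsk, Dubai]
Visit Accra → queue [Tunis, Riga, Oslo, Manila, Dakar, Rabat, Quito, Minsk, Dubai]
Visit Tunis → queue [Riga, Oslo, Manila, Dakar, Rabat, Quito, Minsk, Dubai]
Visit Riga → queue [Oslo, Manila, Dakar, Rabat, Quito, Minsk, Dubai]
Visit Oslo → queue [Manila, Dakar, Rabat, Quito, Minsk, Dubai]
Visit Manila → queue [Dakar, Rabat, Quito, Minsk, Dubai]
Visit Dakar → queue [Rabat, Quito, Minsk, Dubai]
Visit Rabat → queue [Quito, Minsk, Dubai]
Visit Quito → queue [Minsk, Dubai]
Visit Minsk; enqueue Kyoto → queue [Dubai, Kyoto]
Visit Dubai → queue [Kyoto]
Visit Kyoto → queue []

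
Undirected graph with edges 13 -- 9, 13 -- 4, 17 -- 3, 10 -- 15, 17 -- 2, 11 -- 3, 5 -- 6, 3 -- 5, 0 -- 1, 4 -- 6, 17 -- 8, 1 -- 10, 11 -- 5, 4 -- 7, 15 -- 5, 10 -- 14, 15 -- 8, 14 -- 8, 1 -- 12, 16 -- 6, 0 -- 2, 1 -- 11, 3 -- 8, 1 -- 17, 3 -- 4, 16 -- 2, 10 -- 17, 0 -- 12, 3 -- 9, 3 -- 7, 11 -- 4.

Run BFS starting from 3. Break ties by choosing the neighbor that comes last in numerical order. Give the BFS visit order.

Visit 3; enqueue 17, 11, 9, 8, 7, 5, 4 → queue [17, 11, 9, 8, 7, 5, 4]
Visit 17; enqueue 10, 2, 1 → queue [11, 9, 8, 7, 5, 4, 10, 2, 1]
Visit 11 → queue [9, 8, 7, 5, 4, 10, 2, 1]
Visit 9; enqueue 13 → queue [8, 7, 5, 4, 10, 2, 1, 13]
Visit 8; enqueue 15, 14 → queue [7, 5, 4, 10, 2, 1, 13, 15, 14]
Visit 7 → queue [5, 4, 10, 2, 1, 13, 15, 14]
Visit 5; enqueue 6 → queue [4, 10, 2, 1, 13, 15, 14, 6]
Visit 4 → queue [10, 2, 1, 13, 15, 14, 6]
Visit 10 → queue [2, 1, 13, 15, 14, 6]
Visit 2; enqueue 16, 0 → queue [1, 13, 15, 14, 6, 16, 0]
Visit 1; enqueue 12 → queue [13, 15, 14, 6, 16, 0, 12]
Visit 13 → queue [15, 14, 6, 16, 0, 12]
Visit 15 → queue [14, 6, 16, 0, 12]
Visit 14 → queue [6, 16, 0, 12]
Visit 6 → queue [16, 0, 12]
Visit 16 → queue [0, 12]
Visit 0 → queue [12]
Visit 12 → queue []

3 → 17 → 11 → 9 → 8 → 7 → 5 → 4 → 10 → 2 → 1 → 13 → 15 → 14 → 6 → 16 → 0 → 12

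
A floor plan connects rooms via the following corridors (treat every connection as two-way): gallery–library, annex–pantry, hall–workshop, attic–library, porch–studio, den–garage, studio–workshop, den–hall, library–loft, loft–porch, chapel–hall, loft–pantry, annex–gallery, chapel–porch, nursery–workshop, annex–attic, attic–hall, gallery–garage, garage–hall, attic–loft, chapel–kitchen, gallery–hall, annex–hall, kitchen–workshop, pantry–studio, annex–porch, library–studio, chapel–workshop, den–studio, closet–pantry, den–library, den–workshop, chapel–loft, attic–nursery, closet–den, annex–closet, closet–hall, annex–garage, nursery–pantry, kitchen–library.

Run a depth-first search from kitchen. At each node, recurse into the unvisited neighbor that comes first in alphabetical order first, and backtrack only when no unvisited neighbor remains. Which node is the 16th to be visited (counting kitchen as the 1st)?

gallery

Visit kitchen
kitchen → chapel
chapel → hall
hall → annex
annex → attic
attic → library
library → den
den → closet
closet → pantry
pantry → loft
loft → porch
porch → studio
studio → workshop
workshop → nursery
den → garage
garage → gallery

Visit order: kitchen, chapel, hall, annex, attic, library, den, closet, pantry, loft, porch, studio, workshop, nursery, garage, gallery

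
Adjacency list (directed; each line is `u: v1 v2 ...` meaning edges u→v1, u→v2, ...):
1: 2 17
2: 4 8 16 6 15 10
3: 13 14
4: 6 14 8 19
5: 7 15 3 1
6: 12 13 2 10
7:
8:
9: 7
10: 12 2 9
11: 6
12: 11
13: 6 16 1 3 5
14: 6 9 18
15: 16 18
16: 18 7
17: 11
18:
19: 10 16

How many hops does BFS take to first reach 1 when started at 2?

3

Level 0: 2
Level 1: 4, 6, 8, 10, 15, 16
Level 2: 7, 9, 12, 13, 14, 18, 19
Level 3: 1, 3, 5, 11
Level 4: 17
1 first appears at level 3.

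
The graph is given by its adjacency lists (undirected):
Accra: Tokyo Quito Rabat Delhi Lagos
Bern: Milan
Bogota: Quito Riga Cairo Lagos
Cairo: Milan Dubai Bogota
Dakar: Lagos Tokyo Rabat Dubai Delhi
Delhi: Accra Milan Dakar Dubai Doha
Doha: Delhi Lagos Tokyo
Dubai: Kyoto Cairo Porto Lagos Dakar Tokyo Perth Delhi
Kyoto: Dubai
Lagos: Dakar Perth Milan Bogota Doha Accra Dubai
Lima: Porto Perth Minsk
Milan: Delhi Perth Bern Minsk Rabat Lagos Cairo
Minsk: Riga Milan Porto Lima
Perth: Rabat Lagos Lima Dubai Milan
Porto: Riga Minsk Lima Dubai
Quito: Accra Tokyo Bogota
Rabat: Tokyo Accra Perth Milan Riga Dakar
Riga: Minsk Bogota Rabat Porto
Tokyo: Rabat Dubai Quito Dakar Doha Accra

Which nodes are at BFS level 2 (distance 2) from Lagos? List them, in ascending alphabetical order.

Bern, Cairo, Delhi, Kyoto, Lima, Minsk, Porto, Quito, Rabat, Riga, Tokyo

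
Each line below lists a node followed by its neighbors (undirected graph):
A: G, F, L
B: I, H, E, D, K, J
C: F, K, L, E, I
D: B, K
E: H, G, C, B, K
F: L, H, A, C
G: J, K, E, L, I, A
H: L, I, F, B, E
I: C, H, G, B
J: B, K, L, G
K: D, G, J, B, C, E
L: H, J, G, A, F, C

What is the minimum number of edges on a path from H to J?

Level 0: H
Level 1: B, E, F, I, L
Level 2: A, C, D, G, J, K
J first appears at level 2.

2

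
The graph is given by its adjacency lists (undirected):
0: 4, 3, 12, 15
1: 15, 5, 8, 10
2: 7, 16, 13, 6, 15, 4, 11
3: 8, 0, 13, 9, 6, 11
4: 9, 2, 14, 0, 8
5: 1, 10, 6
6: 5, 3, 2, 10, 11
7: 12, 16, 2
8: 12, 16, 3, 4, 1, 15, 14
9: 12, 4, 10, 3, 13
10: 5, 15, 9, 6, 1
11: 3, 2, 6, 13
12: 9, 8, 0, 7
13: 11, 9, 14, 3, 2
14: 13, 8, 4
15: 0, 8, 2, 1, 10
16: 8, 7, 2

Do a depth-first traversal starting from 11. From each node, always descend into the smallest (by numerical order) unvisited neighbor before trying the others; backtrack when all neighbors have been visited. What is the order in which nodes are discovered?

Visit 11
11 → 2
2 → 4
4 → 0
0 → 3
3 → 6
6 → 5
5 → 1
1 → 8
8 → 12
12 → 7
7 → 16
12 → 9
9 → 10
10 → 15
9 → 13
13 → 14

11, 2, 4, 0, 3, 6, 5, 1, 8, 12, 7, 16, 9, 10, 15, 13, 14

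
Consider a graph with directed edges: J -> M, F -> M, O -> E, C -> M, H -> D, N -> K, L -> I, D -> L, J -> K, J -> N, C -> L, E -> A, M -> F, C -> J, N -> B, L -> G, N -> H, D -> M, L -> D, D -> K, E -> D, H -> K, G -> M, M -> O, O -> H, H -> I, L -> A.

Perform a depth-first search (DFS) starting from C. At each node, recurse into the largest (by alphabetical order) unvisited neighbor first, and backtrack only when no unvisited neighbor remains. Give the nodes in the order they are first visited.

C → M → O → H → K → I → D → L → G → A → E → F → J → N → B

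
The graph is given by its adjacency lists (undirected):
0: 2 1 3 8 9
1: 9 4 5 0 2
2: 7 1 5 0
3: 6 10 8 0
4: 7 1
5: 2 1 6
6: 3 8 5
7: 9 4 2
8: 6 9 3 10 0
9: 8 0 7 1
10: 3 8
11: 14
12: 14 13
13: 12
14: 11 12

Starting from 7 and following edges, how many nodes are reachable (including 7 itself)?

BFS from 7 visits: 7, 9, 4, 2, 8, 0, 1, 5, 6, 3, 10
Reachable nodes: 11 of 15 total.

11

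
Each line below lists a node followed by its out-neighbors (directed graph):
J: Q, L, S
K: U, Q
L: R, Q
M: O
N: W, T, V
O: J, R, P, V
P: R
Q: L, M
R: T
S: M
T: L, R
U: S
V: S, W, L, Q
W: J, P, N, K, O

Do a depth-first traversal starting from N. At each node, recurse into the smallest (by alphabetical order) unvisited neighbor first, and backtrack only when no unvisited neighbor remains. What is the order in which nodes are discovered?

N -> T -> L -> Q -> M -> O -> J -> S -> P -> R -> V -> W -> K -> U

Visit N
N → T
T → L
L → Q
Q → M
M → O
O → J
J → S
O → P
P → R
O → V
V → W
W → K
K → U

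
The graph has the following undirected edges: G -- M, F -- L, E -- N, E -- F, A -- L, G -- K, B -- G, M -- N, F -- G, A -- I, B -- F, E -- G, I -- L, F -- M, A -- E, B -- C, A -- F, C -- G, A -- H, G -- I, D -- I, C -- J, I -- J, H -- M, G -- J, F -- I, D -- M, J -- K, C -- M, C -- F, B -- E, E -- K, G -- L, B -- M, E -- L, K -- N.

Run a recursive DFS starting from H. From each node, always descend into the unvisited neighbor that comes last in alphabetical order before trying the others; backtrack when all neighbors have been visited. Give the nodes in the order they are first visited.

Visit H
H → M
M → N
N → K
K → J
J → I
I → L
L → G
G → F
F → E
E → B
B → C
E → A
I → D

H → M → N → K → J → I → L → G → F → E → B → C → A → D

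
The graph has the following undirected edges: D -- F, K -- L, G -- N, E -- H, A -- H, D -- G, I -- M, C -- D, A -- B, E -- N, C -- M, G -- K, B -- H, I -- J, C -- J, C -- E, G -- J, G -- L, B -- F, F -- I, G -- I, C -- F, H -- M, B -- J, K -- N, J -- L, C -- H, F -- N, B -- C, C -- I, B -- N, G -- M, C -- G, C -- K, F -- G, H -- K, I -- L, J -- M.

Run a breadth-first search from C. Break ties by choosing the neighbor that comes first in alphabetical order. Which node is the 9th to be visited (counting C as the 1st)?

Visit C; enqueue B, D, E, F, G, H, I, J, K, M → queue [B, D, E, F, G, H, I, J, K, M]
Visit B; enqueue A, N → queue [D, E, F, G, H, I, J, K, M, A, N]
Visit D → queue [E, F, G, H, I, J, K, M, A, N]
Visit E → queue [F, G, H, I, J, K, M, A, N]
Visit F → queue [G, H, I, J, K, M, A, N]
Visit G; enqueue L → queue [H, I, J, K, M, A, N, L]
Visit H → queue [I, J, K, M, A, N, L]
Visit I → queue [J, K, M, A, N, L]
Visit J → queue [K, M, A, N, L]
Visit K → queue [M, A, N, L]
Visit M → queue [A, N, L]
Visit A → queue [N, L]
Visit N → queue [L]
Visit L → queue []

Visit order: C, B, D, E, F, G, H, I, J, K, M, A, N, L

J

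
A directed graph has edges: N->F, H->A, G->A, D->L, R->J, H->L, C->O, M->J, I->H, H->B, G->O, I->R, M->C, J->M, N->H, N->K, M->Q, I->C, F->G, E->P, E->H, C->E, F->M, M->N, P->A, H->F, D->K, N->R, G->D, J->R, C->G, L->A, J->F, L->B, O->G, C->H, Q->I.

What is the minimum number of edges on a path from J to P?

Level 0: J
Level 1: F, M, R
Level 2: C, G, N, Q
Level 3: A, D, E, H, I, K, O
Level 4: B, L, P
P first appears at level 4.

4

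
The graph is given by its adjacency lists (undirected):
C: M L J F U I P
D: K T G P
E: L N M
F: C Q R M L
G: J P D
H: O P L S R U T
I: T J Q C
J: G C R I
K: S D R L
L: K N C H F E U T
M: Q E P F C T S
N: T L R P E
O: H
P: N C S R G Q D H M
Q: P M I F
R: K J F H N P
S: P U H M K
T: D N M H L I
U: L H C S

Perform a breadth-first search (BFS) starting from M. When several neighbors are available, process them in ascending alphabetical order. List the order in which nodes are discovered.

Visit M; enqueue C, E, F, P, Q, S, T → queue [C, E, F, P, Q, S, T]
Visit C; enqueue I, J, L, U → queue [E, F, P, Q, S, T, I, J, L, U]
Visit E; enqueue N → queue [F, P, Q, S, T, I, J, L, U, N]
Visit F; enqueue R → queue [P, Q, S, T, I, J, L, U, N, R]
Visit P; enqueue D, G, H → queue [Q, S, T, I, J, L, U, N, R, D, G, H]
Visit Q → queue [S, T, I, J, L, U, N, R, D, G, H]
Visit S; enqueue K → queue [T, I, J, L, U, N, R, D, G, H, K]
Visit T → queue [I, J, L, U, N, R, D, G, H, K]
Visit I → queue [J, L, U, N, R, D, G, H, K]
Visit J → queue [L, U, N, R, D, G, H, K]
Visit L → queue [U, N, R, D, G, H, K]
Visit U → queue [N, R, D, G, H, K]
Visit N → queue [R, D, G, H, K]
Visit R → queue [D, G, H, K]
Visit D → queue [G, H, K]
Visit G → queue [H, K]
Visit H; enqueue O → queue [K, O]
Visit K → queue [O]
Visit O → queue []

M, C, E, F, P, Q, S, T, I, J, L, U, N, R, D, G, H, K, O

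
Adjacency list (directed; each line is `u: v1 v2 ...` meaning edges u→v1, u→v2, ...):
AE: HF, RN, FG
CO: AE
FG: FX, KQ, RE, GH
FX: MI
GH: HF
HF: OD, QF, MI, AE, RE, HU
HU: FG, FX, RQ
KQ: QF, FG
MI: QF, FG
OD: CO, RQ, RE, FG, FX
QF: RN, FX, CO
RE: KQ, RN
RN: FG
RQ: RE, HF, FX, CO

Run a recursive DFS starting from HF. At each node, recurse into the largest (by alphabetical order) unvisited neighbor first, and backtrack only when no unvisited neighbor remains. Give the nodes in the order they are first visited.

Visit HF
HF → RE
RE → RN
RN → FG
FG → KQ
KQ → QF
QF → FX
FX → MI
QF → CO
CO → AE
FG → GH
HF → OD
OD → RQ
HF → HU

HF RE RN FG KQ QF FX MI CO AE GH OD RQ HU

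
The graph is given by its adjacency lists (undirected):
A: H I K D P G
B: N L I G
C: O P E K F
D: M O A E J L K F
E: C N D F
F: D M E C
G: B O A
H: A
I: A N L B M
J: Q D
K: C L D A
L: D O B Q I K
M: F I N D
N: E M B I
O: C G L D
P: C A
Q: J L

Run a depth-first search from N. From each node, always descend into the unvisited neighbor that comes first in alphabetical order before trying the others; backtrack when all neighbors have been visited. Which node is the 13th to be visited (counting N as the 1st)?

O

Visit N
N → B
B → G
G → A
A → D
D → E
E → C
C → F
F → M
M → I
I → L
L → K
L → O
L → Q
Q → J
C → P
A → H

Visit order: N, B, G, A, D, E, C, F, M, I, L, K, O, Q, J, P, H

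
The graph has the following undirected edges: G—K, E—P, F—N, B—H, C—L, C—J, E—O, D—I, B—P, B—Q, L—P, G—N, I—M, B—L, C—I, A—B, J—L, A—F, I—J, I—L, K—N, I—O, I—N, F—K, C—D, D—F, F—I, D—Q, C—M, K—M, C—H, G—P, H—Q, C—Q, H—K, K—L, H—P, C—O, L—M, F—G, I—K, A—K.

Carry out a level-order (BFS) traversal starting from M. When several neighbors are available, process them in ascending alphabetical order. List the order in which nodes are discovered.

Visit M; enqueue C, I, K, L → queue [C, I, K, L]
Visit C; enqueue D, H, J, O, Q → queue [I, K, L, D, H, J, O, Q]
Visit I; enqueue F, N → queue [K, L, D, H, J, O, Q, F, N]
Visit K; enqueue A, G → queue [L, D, H, J, O, Q, F, N, A, G]
Visit L; enqueue B, P → queue [D, H, J, O, Q, F, N, A, G, B, P]
Visit D → queue [H, J, O, Q, F, N, A, G, B, P]
Visit H → queue [J, O, Q, F, N, A, G, B, P]
Visit J → queue [O, Q, F, N, A, G, B, P]
Visit O; enqueue E → queue [Q, F, N, A, G, B, P, E]
Visit Q → queue [F, N, A, G, B, P, E]
Visit F → queue [N, A, G, B, P, E]
Visit N → queue [A, G, B, P, E]
Visit A → queue [G, B, P, E]
Visit G → queue [B, P, E]
Visit B → queue [P, E]
Visit P → queue [E]
Visit E → queue []

M C I K L D H J O Q F N A G B P E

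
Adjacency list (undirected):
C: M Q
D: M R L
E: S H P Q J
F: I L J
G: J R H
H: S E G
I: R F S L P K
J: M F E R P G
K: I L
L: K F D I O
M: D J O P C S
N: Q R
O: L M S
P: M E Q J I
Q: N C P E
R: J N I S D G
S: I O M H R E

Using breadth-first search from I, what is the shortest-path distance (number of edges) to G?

2

Level 0: I
Level 1: F, K, L, P, R, S
Level 2: D, E, G, H, J, M, N, O, Q
Level 3: C
G first appears at level 2.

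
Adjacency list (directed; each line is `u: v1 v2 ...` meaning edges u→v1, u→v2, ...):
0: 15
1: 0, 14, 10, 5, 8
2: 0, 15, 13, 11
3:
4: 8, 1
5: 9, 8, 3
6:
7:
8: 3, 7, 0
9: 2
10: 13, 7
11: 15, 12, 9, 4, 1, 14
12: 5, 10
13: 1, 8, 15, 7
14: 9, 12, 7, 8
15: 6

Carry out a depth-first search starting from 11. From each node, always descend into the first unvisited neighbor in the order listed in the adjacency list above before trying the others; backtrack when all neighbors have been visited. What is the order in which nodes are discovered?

Visit 11
11 → 15
15 → 6
11 → 12
12 → 5
5 → 9
9 → 2
2 → 0
2 → 13
13 → 1
1 → 14
14 → 7
14 → 8
8 → 3
1 → 10
11 → 4

11, 15, 6, 12, 5, 9, 2, 0, 13, 1, 14, 7, 8, 3, 10, 4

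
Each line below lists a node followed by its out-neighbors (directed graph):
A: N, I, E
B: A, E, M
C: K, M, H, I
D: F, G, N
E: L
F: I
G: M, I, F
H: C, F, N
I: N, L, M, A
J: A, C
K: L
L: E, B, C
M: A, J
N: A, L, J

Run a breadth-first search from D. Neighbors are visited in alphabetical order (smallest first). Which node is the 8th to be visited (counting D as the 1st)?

J

Visit D; enqueue F, G, N → queue [F, G, N]
Visit F; enqueue I → queue [G, N, I]
Visit G; enqueue M → queue [N, I, M]
Visit N; enqueue A, J, L → queue [I, M, A, J, L]
Visit I → queue [M, A, J, L]
Visit M → queue [A, J, L]
Visit A; enqueue E → queue [J, L, E]
Visit J; enqueue C → queue [L, E, C]
Visit L; enqueue B → queue [E, C, B]
Visit E → queue [C, B]
Visit C; enqueue H, K → queue [B, H, K]
Visit B → queue [H, K]
Visit H → queue [K]
Visit K → queue []

Visit order: D, F, G, N, I, M, A, J, L, E, C, B, H, K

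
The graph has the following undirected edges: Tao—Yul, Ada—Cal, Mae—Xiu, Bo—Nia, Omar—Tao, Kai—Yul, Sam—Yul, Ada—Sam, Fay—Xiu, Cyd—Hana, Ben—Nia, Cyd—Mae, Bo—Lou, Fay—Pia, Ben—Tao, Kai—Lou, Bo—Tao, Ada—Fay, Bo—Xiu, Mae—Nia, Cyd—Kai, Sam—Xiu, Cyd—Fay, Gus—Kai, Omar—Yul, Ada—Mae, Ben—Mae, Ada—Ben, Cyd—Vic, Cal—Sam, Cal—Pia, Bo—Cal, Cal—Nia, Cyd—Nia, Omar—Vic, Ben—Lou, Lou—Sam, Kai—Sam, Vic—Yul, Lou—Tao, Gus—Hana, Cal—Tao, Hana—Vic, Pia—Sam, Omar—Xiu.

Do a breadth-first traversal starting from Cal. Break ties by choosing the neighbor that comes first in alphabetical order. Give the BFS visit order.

Visit Cal; enqueue Ada, Bo, Nia, Pia, Sam, Tao → queue [Ada, Bo, Nia, Pia, Sam, Tao]
Visit Ada; enqueue Ben, Fay, Mae → queue [Bo, Nia, Pia, Sam, Tao, Ben, Fay, Mae]
Visit Bo; enqueue Lou, Xiu → queue [Nia, Pia, Sam, Tao, Ben, Fay, Mae, Lou, Xiu]
Visit Nia; enqueue Cyd → queue [Pia, Sam, Tao, Ben, Fay, Mae, Lou, Xiu, Cyd]
Visit Pia → queue [Sam, Tao, Ben, Fay, Mae, Lou, Xiu, Cyd]
Visit Sam; enqueue Kai, Yul → queue [Tao, Ben, Fay, Mae, Lou, Xiu, Cyd, Kai, Yul]
Visit Tao; enqueue Omar → queue [Ben, Fay, Mae, Lou, Xiu, Cyd, Kai, Yul, Omar]
Visit Ben → queue [Fay, Mae, Lou, Xiu, Cyd, Kai, Yul, Omar]
Visit Fay → queue [Mae, Lou, Xiu, Cyd, Kai, Yul, Omar]
Visit Mae → queue [Lou, Xiu, Cyd, Kai, Yul, Omar]
Visit Lou → queue [Xiu, Cyd, Kai, Yul, Omar]
Visit Xiu → queue [Cyd, Kai, Yul, Omar]
Visit Cyd; enqueue Hana, Vic → queue [Kai, Yul, Omar, Hana, Vic]
Visit Kai; enqueue Gus → queue [Yul, Omar, Hana, Vic, Gus]
Visit Yul → queue [Omar, Hana, Vic, Gus]
Visit Omar → queue [Hana, Vic, Gus]
Visit Hana → queue [Vic, Gus]
Visit Vic → queue [Gus]
Visit Gus → queue []

Cal, Ada, Bo, Nia, Pia, Sam, Tao, Ben, Fay, Mae, Lou, Xiu, Cyd, Kai, Yul, Omar, Hana, Vic, Gus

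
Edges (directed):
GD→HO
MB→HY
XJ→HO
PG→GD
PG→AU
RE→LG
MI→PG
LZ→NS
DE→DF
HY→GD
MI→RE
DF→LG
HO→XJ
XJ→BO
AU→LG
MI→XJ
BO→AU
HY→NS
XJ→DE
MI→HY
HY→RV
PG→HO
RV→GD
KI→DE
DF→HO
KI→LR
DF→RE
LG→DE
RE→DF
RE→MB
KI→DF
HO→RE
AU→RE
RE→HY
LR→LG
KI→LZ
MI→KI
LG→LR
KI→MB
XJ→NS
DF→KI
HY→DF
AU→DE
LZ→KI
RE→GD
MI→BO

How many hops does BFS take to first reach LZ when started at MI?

Level 0: MI
Level 1: BO, HY, KI, PG, RE, XJ
Level 2: AU, DE, DF, GD, HO, LG, LR, LZ, MB, NS, RV
LZ first appears at level 2.

2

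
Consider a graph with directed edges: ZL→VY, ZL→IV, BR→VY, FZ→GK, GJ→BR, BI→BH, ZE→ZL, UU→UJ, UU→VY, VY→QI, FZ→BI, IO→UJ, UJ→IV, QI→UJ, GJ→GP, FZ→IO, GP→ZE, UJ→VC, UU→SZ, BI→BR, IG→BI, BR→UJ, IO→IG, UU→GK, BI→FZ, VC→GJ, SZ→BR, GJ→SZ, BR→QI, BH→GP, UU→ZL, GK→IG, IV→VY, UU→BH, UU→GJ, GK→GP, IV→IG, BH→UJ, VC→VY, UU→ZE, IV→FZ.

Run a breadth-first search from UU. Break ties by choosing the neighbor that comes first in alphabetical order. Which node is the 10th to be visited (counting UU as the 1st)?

GP

Visit UU; enqueue BH, GJ, GK, SZ, UJ, VY, ZE, ZL → queue [BH, GJ, GK, SZ, UJ, VY, ZE, ZL]
Visit BH; enqueue GP → queue [GJ, GK, SZ, UJ, VY, ZE, ZL, GP]
Visit GJ; enqueue BR → queue [GK, SZ, UJ, VY, ZE, ZL, GP, BR]
Visit GK; enqueue IG → queue [SZ, UJ, VY, ZE, ZL, GP, BR, IG]
Visit SZ → queue [UJ, VY, ZE, ZL, GP, BR, IG]
Visit UJ; enqueue IV, VC → queue [VY, ZE, ZL, GP, BR, IG, IV, VC]
Visit VY; enqueue QI → queue [ZE, ZL, GP, BR, IG, IV, VC, QI]
Visit ZE → queue [ZL, GP, BR, IG, IV, VC, QI]
Visit ZL → queue [GP, BR, IG, IV, VC, QI]
Visit GP → queue [BR, IG, IV, VC, QI]
Visit BR → queue [IG, IV, VC, QI]
Visit IG; enqueue BI → queue [IV, VC, QI, BI]
Visit IV; enqueue FZ → queue [VC, QI, BI, FZ]
Visit VC → queue [QI, BI, FZ]
Visit QI → queue [BI, FZ]
Visit BI → queue [FZ]
Visit FZ; enqueue IO → queue [IO]
Visit IO → queue []

Visit order: UU, BH, GJ, GK, SZ, UJ, VY, ZE, ZL, GP, BR, IG, IV, VC, QI, BI, FZ, IO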